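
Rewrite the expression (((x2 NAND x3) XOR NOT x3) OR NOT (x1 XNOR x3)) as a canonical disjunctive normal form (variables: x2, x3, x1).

(NOT x2 AND NOT x3 AND x1) OR (NOT x2 AND x3 AND NOT x1) OR (NOT x2 AND x3 AND x1) OR (x2 AND NOT x3 AND x1) OR (x2 AND x3 AND NOT x1)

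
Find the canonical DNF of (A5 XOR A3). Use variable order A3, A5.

(NOT A3 AND A5) OR (A3 AND NOT A5)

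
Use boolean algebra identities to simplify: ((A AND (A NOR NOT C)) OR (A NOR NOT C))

By absorption (E OR (E AND v) = E):
= (A NOR NOT C)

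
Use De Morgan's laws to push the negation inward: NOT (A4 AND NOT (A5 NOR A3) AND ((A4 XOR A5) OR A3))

NOT A4 OR (A5 NOR A3) OR NOT ((A4 XOR A5) OR A3)
De Morgan's: NOT(AND of terms) = OR of negations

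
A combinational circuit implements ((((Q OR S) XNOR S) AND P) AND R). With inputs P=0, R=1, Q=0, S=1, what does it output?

Substituting: ((((0 OR 1) XNOR 1) AND 0) AND 1)
= 0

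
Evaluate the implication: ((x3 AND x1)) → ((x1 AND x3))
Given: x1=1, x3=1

Antecedent ((x3 AND x1)) = 1; consequent ((x1 AND x3)) = 1.
1 → 1 = 1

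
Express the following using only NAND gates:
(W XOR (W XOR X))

((W NAND (W NAND ((W NAND (W NAND X)) NAND (X NAND (W NAND X))))) NAND (((W NAND (W NAND X)) NAND (X NAND (W NAND X))) NAND (W NAND ((W NAND (W NAND X)) NAND (X NAND (W NAND X))))))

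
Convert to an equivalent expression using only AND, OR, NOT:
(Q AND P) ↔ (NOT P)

((Q AND P) AND (NOT P)) OR (NOT (Q AND P) AND P)
(Biconditional = both true or both false)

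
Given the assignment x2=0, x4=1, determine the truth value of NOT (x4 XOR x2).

Substituting: NOT (1 XOR 0)
= 0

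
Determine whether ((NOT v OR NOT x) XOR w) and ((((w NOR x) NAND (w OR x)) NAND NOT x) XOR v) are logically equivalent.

No. Counterexample: with x=0, w=0, v=0, Expression 1 = 1 but Expression 2 = 0.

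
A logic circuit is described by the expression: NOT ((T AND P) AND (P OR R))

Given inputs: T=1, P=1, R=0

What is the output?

Substituting: NOT ((1 AND 1) AND (1 OR 0))
= 0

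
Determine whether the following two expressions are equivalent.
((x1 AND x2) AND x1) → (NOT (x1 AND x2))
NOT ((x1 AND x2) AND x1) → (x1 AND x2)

No, Inverse is not equivalent to original (counterexample: x1=0, x2=0)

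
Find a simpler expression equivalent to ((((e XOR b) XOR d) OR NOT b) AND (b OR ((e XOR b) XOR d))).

By distribution ((E OR v) AND (E OR NOT v) = E):
= ((e XOR b) XOR d)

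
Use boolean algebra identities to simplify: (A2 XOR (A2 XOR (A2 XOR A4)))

By XOR self-cancellation ((E XOR v) XOR v = E):
= (A2 XOR A4)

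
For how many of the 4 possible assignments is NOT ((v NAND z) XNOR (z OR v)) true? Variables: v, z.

Satisfying assignments: (0,0), (1,1)
Count: 2 out of 4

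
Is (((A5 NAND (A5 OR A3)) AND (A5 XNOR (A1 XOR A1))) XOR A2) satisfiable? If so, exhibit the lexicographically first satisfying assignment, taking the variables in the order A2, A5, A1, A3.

A2=0, A5=0, A1=0, A3=0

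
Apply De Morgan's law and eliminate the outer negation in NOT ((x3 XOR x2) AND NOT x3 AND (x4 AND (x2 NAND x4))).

NOT (x3 XOR x2) OR x3 OR NOT (x4 AND (x2 NAND x4))
De Morgan's: NOT(AND of terms) = OR of negations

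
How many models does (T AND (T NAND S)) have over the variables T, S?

Satisfying assignments: (1,0)
Count: 1 out of 4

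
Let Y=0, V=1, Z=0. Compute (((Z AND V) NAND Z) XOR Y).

Substituting: (((0 AND 1) NAND 0) XOR 0)
= 1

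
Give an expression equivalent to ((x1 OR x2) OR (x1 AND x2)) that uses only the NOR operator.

((((x1 NOR x2) NOR (x1 NOR x2)) NOR ((x1 NOR x1) NOR (x2 NOR x2))) NOR (((x1 NOR x2) NOR (x1 NOR x2)) NOR ((x1 NOR x1) NOR (x2 NOR x2))))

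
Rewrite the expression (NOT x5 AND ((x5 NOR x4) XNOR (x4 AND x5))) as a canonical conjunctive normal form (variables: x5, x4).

(x5 OR x4) AND (NOT x5 OR x4) AND (NOT x5 OR NOT x4)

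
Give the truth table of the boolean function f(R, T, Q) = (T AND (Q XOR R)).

R | T | Q | Output
------------------
0 | 0 | 0 | 0
0 | 0 | 1 | 0
0 | 1 | 0 | 0
0 | 1 | 1 | 1
1 | 0 | 0 | 0
1 | 0 | 1 | 0
1 | 1 | 0 | 1
1 | 1 | 1 | 0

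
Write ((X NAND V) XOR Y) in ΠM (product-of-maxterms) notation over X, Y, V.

ΠM(2, 3, 5, 6) = (X OR NOT Y OR V) AND (X OR NOT Y OR NOT V) AND (NOT X OR Y OR NOT V) AND (NOT X OR NOT Y OR V)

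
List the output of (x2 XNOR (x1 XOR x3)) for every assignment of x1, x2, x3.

x1 | x2 | x3 | Output
---------------------
0 | 0 | 0 | 1
0 | 0 | 1 | 0
0 | 1 | 0 | 0
0 | 1 | 1 | 1
1 | 0 | 0 | 0
1 | 0 | 1 | 1
1 | 1 | 0 | 1
1 | 1 | 1 | 0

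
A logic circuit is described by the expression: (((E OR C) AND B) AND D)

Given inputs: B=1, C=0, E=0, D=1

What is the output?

Substituting: (((0 OR 0) AND 1) AND 1)
= 0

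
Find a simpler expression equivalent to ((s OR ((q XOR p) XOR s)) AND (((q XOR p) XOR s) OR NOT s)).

By distribution ((E OR v) AND (E OR NOT v) = E):
= ((q XOR p) XOR s)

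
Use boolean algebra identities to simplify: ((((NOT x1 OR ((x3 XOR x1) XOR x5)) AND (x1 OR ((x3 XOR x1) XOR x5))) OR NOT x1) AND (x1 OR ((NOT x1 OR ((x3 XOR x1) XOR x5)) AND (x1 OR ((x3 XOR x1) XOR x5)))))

By distribution ((E OR v) AND (E OR NOT v) = E) then distribution ((E OR v) AND (E OR NOT v) = E):
= ((x3 XOR x1) XOR x5)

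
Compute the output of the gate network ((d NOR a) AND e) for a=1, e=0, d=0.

Substituting: ((0 NOR 1) AND 0)
= 0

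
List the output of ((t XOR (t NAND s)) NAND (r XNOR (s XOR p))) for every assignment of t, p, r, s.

t | p | r | s | Output
----------------------
0 | 0 | 0 | 0 | 0
0 | 0 | 0 | 1 | 1
0 | 0 | 1 | 0 | 1
0 | 0 | 1 | 1 | 0
0 | 1 | 0 | 0 | 1
0 | 1 | 0 | 1 | 0
0 | 1 | 1 | 0 | 0
0 | 1 | 1 | 1 | 1
1 | 0 | 0 | 0 | 1
1 | 0 | 0 | 1 | 1
1 | 0 | 1 | 0 | 1
1 | 0 | 1 | 1 | 0
1 | 1 | 0 | 0 | 1
1 | 1 | 0 | 1 | 0
1 | 1 | 1 | 0 | 1
1 | 1 | 1 | 1 | 1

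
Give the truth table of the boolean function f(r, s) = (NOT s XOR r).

r | s | Output
--------------
0 | 0 | 1
0 | 1 | 0
1 | 0 | 0
1 | 1 | 1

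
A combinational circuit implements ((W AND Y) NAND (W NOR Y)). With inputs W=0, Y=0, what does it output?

Substituting: ((0 AND 0) NAND (0 NOR 0))
= 1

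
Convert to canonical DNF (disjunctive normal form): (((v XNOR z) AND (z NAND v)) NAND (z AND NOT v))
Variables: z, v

(NOT z AND NOT v) OR (NOT z AND v) OR (z AND NOT v) OR (z AND v)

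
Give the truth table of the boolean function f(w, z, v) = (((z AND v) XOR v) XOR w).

w | z | v | Output
------------------
0 | 0 | 0 | 0
0 | 0 | 1 | 1
0 | 1 | 0 | 0
0 | 1 | 1 | 0
1 | 0 | 0 | 1
1 | 0 | 1 | 0
1 | 1 | 0 | 1
1 | 1 | 1 | 1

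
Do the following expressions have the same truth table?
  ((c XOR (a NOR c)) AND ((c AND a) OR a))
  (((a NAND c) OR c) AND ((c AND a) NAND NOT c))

No. Counterexample: with a=0, c=0, Expression 1 = 0 but Expression 2 = 1.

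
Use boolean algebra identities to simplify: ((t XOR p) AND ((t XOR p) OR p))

By absorption (E AND (E OR v) = E):
= (t XOR p)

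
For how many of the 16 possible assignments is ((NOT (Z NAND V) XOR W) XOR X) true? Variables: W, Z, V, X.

Satisfying assignments: (0,0,0,1), (0,0,1,1), (0,1,0,1), (0,1,1,0), (1,0,0,0), (1,0,1,0), (1,1,0,0), (1,1,1,1)
Count: 8 out of 16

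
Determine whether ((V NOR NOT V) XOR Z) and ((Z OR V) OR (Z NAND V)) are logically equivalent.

No. Counterexample: with Z=0, V=0, Expression 1 = 0 but Expression 2 = 1.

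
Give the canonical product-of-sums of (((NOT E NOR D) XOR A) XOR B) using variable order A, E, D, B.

ΠM(0, 2, 5, 6, 9, 11, 12, 15) = (A OR E OR D OR B) AND (A OR E OR NOT D OR B) AND (A OR NOT E OR D OR NOT B) AND (A OR NOT E OR NOT D OR B) AND (NOT A OR E OR D OR NOT B) AND (NOT A OR E OR NOT D OR NOT B) AND (NOT A OR NOT E OR D OR B) AND (NOT A OR NOT E OR NOT D OR NOT B)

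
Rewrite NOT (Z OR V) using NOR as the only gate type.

(((Z NOR V) NOR (Z NOR V)) NOR ((Z NOR V) NOR (Z NOR V)))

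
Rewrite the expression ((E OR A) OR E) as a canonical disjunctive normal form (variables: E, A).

(NOT E AND A) OR (E AND NOT A) OR (E AND A)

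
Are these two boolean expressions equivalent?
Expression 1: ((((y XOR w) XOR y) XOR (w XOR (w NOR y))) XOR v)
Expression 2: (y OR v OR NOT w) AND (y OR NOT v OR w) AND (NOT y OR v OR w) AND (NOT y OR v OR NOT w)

Yes, they are equivalent — the two output columns agree on all 8 assignments:
y | v | w | Expression 1 | Expression 2
---------------------------------------
0 | 0 | 0 | 1 | 1
0 | 0 | 1 | 0 | 0
0 | 1 | 0 | 0 | 0
0 | 1 | 1 | 1 | 1
1 | 0 | 0 | 0 | 0
1 | 0 | 1 | 0 | 0
1 | 1 | 0 | 1 | 1
1 | 1 | 1 | 1 | 1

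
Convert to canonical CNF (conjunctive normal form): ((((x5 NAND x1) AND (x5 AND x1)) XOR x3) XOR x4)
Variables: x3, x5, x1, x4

(x3 OR x5 OR x1 OR x4) AND (x3 OR x5 OR NOT x1 OR x4) AND (x3 OR NOT x5 OR x1 OR x4) AND (x3 OR NOT x5 OR NOT x1 OR x4) AND (NOT x3 OR x5 OR x1 OR NOT x4) AND (NOT x3 OR x5 OR NOT x1 OR NOT x4) AND (NOT x3 OR NOT x5 OR x1 OR NOT x4) AND (NOT x3 OR NOT x5 OR NOT x1 OR NOT x4)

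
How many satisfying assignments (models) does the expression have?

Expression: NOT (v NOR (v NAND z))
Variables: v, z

Satisfying assignments: (0,0), (0,1), (1,0), (1,1)
Count: 4 out of 4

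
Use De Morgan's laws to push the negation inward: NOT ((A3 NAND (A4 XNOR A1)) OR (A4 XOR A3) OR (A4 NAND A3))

NOT (A3 NAND (A4 XNOR A1)) AND NOT (A4 XOR A3) AND NOT (A4 NAND A3)
De Morgan's: NOT(OR of terms) = AND of negations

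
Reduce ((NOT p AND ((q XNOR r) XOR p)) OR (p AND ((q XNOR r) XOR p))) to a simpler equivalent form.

By distribution ((E AND v) OR (E AND NOT v) = E):
= ((q XNOR r) XOR p)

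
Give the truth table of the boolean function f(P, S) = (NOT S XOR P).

P | S | Output
--------------
0 | 0 | 1
0 | 1 | 0
1 | 0 | 0
1 | 1 | 1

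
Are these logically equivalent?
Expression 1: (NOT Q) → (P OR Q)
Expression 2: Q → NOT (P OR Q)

No, Inverse is not equivalent to original (counterexample: Q=0, P=0)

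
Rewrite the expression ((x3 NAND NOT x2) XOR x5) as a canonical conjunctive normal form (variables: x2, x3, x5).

(x2 OR x3 OR NOT x5) AND (x2 OR NOT x3 OR x5) AND (NOT x2 OR x3 OR NOT x5) AND (NOT x2 OR NOT x3 OR NOT x5)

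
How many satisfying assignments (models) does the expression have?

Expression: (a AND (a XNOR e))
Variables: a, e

Satisfying assignments: (1,1)
Count: 1 out of 4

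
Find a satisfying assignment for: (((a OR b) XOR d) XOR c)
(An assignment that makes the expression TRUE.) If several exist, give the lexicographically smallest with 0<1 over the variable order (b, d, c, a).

b=0, d=0, c=0, a=1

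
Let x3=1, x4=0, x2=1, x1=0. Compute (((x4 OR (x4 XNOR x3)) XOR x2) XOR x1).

Substituting: (((0 OR (0 XNOR 1)) XOR 1) XOR 0)
= 1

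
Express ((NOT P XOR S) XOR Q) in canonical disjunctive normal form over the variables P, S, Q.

(NOT P AND NOT S AND NOT Q) OR (NOT P AND S AND Q) OR (P AND NOT S AND Q) OR (P AND S AND NOT Q)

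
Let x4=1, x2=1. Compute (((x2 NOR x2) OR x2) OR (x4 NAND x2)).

Substituting: (((1 NOR 1) OR 1) OR (1 NAND 1))
= 1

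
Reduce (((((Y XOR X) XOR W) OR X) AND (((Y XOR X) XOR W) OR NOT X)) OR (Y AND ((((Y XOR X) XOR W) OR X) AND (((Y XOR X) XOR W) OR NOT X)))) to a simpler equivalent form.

By absorption (E OR (E AND v) = E) then distribution ((E OR v) AND (E OR NOT v) = E):
= ((Y XOR X) XOR W)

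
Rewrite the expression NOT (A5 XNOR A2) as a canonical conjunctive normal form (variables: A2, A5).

(A2 OR A5) AND (NOT A2 OR NOT A5)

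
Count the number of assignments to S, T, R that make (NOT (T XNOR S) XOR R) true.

Satisfying assignments: (0,0,1), (0,1,0), (1,0,0), (1,1,1)
Count: 4 out of 8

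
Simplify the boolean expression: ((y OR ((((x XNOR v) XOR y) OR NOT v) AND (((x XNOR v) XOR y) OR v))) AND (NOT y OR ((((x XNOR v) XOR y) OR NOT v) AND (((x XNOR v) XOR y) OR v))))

By distribution ((E OR v) AND (E OR NOT v) = E) then distribution ((E OR v) AND (E OR NOT v) = E):
= ((x XNOR v) XOR y)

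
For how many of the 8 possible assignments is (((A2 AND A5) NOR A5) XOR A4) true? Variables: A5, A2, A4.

Satisfying assignments: (0,0,0), (0,1,0), (1,0,1), (1,1,1)
Count: 4 out of 8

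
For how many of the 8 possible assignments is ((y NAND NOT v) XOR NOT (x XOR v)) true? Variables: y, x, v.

Satisfying assignments: (0,0,1), (0,1,0), (1,0,0), (1,0,1)
Count: 4 out of 8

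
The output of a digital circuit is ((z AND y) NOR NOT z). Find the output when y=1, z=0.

Substituting: ((0 AND 1) NOR NOT 0)
= 0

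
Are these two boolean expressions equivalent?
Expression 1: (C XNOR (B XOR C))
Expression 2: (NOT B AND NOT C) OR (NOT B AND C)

Yes, they are equivalent — the two output columns agree on all 4 assignments:
B | C | Expression 1 | Expression 2
-----------------------------------
0 | 0 | 1 | 1
0 | 1 | 1 | 1
1 | 0 | 0 | 0
1 | 1 | 0 | 0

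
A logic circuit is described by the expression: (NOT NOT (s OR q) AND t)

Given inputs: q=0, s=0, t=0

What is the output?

Substituting: (NOT NOT (0 OR 0) AND 0)
= 0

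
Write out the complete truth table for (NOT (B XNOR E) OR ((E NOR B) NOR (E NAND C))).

B | C | E | Output
------------------
0 | 0 | 0 | 0
0 | 0 | 1 | 1
0 | 1 | 0 | 0
0 | 1 | 1 | 1
1 | 0 | 0 | 1
1 | 0 | 1 | 0
1 | 1 | 0 | 1
1 | 1 | 1 | 1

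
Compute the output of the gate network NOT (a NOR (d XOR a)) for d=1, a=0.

Substituting: NOT (0 NOR (1 XOR 0))
= 1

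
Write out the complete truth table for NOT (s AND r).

s | r | Output
--------------
0 | 0 | 1
0 | 1 | 1
1 | 0 | 1
1 | 1 | 0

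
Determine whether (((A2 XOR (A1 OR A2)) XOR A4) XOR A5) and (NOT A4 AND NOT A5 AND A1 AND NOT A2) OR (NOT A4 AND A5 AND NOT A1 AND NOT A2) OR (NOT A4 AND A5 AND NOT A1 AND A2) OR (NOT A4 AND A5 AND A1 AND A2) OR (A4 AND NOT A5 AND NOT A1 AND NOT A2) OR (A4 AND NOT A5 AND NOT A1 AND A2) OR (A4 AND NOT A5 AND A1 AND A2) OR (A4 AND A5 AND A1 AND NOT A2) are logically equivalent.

Yes, they are equivalent — the two output columns agree on all 16 assignments:
A4 | A5 | A1 | A2 | Expression 1 | Expression 2
-----------------------------------------------
0 | 0 | 0 | 0 | 0 | 0
0 | 0 | 0 | 1 | 0 | 0
0 | 0 | 1 | 0 | 1 | 1
0 | 0 | 1 | 1 | 0 | 0
0 | 1 | 0 | 0 | 1 | 1
0 | 1 | 0 | 1 | 1 | 1
0 | 1 | 1 | 0 | 0 | 0
0 | 1 | 1 | 1 | 1 | 1
1 | 0 | 0 | 0 | 1 | 1
1 | 0 | 0 | 1 | 1 | 1
1 | 0 | 1 | 0 | 0 | 0
1 | 0 | 1 | 1 | 1 | 1
1 | 1 | 0 | 0 | 0 | 0
1 | 1 | 0 | 1 | 0 | 0
1 | 1 | 1 | 0 | 1 | 1
1 | 1 | 1 | 1 | 0 | 0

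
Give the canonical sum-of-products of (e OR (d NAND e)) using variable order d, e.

Σm(0, 1, 2, 3) = (NOT d AND NOT e) OR (NOT d AND e) OR (d AND NOT e) OR (d AND e)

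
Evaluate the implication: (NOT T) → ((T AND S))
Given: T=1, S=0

Antecedent (NOT T) = 0; consequent ((T AND S)) = 0.
0 → 0 = 1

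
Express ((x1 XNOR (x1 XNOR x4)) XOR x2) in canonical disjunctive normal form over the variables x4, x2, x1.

(NOT x4 AND x2 AND NOT x1) OR (NOT x4 AND x2 AND x1) OR (x4 AND NOT x2 AND NOT x1) OR (x4 AND NOT x2 AND x1)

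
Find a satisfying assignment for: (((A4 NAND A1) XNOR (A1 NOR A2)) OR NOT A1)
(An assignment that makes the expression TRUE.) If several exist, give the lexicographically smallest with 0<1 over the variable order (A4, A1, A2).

A4=0, A1=0, A2=0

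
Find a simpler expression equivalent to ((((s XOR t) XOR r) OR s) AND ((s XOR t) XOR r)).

By absorption (E AND (E OR v) = E):
= ((s XOR t) XOR r)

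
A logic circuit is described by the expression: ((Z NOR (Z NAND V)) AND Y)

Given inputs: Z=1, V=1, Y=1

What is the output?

Substituting: ((1 NOR (1 NAND 1)) AND 1)
= 0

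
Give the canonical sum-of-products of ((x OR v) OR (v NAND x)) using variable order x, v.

Σm(0, 1, 2, 3) = (NOT x AND NOT v) OR (NOT x AND v) OR (x AND NOT v) OR (x AND v)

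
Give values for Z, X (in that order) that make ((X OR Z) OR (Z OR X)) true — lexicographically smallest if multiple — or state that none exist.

Z=0, X=1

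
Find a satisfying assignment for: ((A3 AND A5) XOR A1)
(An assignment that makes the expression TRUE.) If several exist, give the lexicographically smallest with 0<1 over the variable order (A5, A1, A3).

A5=0, A1=1, A3=0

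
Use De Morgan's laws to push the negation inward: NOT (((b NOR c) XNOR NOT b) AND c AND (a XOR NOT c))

NOT ((b NOR c) XNOR NOT b) OR NOT c OR NOT (a XOR NOT c)
De Morgan's: NOT(AND of terms) = OR of negations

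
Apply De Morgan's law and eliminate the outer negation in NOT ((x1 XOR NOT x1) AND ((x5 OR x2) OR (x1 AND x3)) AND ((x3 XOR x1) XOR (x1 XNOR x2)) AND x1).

NOT (x1 XOR NOT x1) OR NOT ((x5 OR x2) OR (x1 AND x3)) OR NOT ((x3 XOR x1) XOR (x1 XNOR x2)) OR NOT x1
De Morgan's: NOT(AND of terms) = OR of negations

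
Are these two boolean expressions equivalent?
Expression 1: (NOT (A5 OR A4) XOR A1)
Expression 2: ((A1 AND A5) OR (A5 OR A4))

No. Counterexample: with A4=0, A5=0, A1=0, Expression 1 = 1 but Expression 2 = 0.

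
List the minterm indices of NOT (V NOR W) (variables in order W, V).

Σm(1, 2, 3) = (NOT W AND V) OR (W AND NOT V) OR (W AND V)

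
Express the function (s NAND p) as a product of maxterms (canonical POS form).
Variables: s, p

ΠM(3) = (NOT s OR NOT p)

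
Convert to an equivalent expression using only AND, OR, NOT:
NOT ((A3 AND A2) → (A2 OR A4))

(A3 AND A2) AND NOT (A2 OR A4)
(Negated implication: NOT(A → B) = A AND NOT B)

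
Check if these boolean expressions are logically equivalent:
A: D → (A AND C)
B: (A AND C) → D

No, Converse is not equivalent to original (counterexample: C=0, D=1, A=0)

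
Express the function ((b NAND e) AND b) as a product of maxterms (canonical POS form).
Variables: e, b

ΠM(0, 2, 3) = (e OR b) AND (NOT e OR b) AND (NOT e OR NOT b)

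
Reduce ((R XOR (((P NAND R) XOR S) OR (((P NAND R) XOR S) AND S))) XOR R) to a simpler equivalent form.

By XOR self-cancellation ((E XOR v) XOR v = E) then absorption (E OR (E AND v) = E):
= ((P NAND R) XOR S)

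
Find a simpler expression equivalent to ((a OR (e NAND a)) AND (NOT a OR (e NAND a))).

By distribution ((E OR v) AND (E OR NOT v) = E):
= (e NAND a)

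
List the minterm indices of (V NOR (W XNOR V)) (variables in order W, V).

Σm(2) = (W AND NOT V)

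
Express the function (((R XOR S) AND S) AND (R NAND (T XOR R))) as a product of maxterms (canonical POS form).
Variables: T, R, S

ΠM(0, 2, 3, 4, 6, 7) = (T OR R OR S) AND (T OR NOT R OR S) AND (T OR NOT R OR NOT S) AND (NOT T OR R OR S) AND (NOT T OR NOT R OR S) AND (NOT T OR NOT R OR NOT S)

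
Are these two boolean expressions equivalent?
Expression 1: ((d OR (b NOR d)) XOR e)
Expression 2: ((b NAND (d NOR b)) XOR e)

No. Counterexample: with e=0, d=0, b=1, Expression 1 = 0 but Expression 2 = 1.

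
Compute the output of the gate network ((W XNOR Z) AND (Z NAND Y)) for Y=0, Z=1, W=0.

Substituting: ((0 XNOR 1) AND (1 NAND 0))
= 0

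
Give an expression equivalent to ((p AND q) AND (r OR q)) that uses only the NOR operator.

((((p NOR p) NOR (q NOR q)) NOR ((p NOR p) NOR (q NOR q))) NOR (((r NOR q) NOR (r NOR q)) NOR ((r NOR q) NOR (r NOR q))))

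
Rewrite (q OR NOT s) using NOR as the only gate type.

((q NOR (s NOR s)) NOR (q NOR (s NOR s)))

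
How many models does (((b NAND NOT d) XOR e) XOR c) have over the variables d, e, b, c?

Satisfying assignments: (0,0,0,0), (0,0,1,1), (0,1,0,1), (0,1,1,0), (1,0,0,0), (1,0,1,0), (1,1,0,1), (1,1,1,1)
Count: 8 out of 16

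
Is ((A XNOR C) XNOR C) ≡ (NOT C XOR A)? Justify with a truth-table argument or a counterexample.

No. Counterexample: with A=0, C=0, Expression 1 = 0 but Expression 2 = 1.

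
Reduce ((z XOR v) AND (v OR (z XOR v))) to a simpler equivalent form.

By absorption (E AND (E OR v) = E):
= (z XOR v)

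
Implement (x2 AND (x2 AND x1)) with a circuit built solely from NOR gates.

((x2 NOR x2) NOR (((x2 NOR x2) NOR (x1 NOR x1)) NOR ((x2 NOR x2) NOR (x1 NOR x1))))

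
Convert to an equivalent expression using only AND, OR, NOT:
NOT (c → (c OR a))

c AND NOT (c OR a)
(Negated implication: NOT(A → B) = A AND NOT B)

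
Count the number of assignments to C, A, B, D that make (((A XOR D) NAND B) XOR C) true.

Satisfying assignments: (0,0,0,0), (0,0,0,1), (0,0,1,0), (0,1,0,0), (0,1,0,1), (0,1,1,1), (1,0,1,1), (1,1,1,0)
Count: 8 out of 16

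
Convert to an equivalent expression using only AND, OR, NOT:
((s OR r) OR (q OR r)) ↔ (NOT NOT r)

(((s OR r) OR (q OR r)) AND (NOT NOT r)) OR (NOT ((s OR r) OR (q OR r)) AND NOT r)
(Biconditional = both true or both false)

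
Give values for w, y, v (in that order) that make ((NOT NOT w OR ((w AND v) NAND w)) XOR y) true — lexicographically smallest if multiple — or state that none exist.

w=0, y=0, v=0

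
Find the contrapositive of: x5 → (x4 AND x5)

Contrapositive: NOT (x4 AND x5) → NOT x5
Note: A statement and its contrapositive are logically equivalent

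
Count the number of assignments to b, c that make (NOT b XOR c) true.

Satisfying assignments: (0,0), (1,1)
Count: 2 out of 4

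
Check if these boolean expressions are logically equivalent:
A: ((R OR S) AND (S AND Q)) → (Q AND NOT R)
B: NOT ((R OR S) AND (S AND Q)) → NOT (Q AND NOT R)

No, Inverse is not equivalent to original (counterexample: S=0, R=0, Q=1)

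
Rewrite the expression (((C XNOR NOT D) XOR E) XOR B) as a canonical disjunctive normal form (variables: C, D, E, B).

(NOT C AND NOT D AND NOT E AND B) OR (NOT C AND NOT D AND E AND NOT B) OR (NOT C AND D AND NOT E AND NOT B) OR (NOT C AND D AND E AND B) OR (C AND NOT D AND NOT E AND NOT B) OR (C AND NOT D AND E AND B) OR (C AND D AND NOT E AND B) OR (C AND D AND E AND NOT B)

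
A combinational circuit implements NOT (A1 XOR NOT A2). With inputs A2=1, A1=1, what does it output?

Substituting: NOT (1 XOR NOT 1)
= 0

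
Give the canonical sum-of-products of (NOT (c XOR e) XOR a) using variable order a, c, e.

Σm(0, 3, 5, 6) = (NOT a AND NOT c AND NOT e) OR (NOT a AND c AND e) OR (a AND NOT c AND e) OR (a AND c AND NOT e)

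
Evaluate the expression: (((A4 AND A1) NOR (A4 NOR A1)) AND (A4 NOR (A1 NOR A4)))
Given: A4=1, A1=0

Substituting: (((1 AND 0) NOR (1 NOR 0)) AND (1 NOR (0 NOR 1)))
= 0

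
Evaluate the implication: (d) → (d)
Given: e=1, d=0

Antecedent (d) = 0; consequent (d) = 0.
0 → 0 = 1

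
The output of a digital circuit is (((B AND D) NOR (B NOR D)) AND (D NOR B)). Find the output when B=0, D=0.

Substituting: (((0 AND 0) NOR (0 NOR 0)) AND (0 NOR 0))
= 0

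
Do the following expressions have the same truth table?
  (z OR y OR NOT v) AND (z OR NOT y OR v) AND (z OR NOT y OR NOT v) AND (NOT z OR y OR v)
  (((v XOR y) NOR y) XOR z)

Yes, they are equivalent — the two output columns agree on all 8 assignments:
z | y | v | Expression 1 | Expression 2
---------------------------------------
0 | 0 | 0 | 1 | 1
0 | 0 | 1 | 0 | 0
0 | 1 | 0 | 0 | 0
0 | 1 | 1 | 0 | 0
1 | 0 | 0 | 0 | 0
1 | 0 | 1 | 1 | 1
1 | 1 | 0 | 1 | 1
1 | 1 | 1 | 1 | 1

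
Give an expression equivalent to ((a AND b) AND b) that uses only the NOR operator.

((((a NOR a) NOR (b NOR b)) NOR ((a NOR a) NOR (b NOR b))) NOR (b NOR b))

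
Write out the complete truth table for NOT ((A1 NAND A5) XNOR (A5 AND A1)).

A1 | A5 | Output
----------------
0 | 0 | 1
0 | 1 | 1
1 | 0 | 1
1 | 1 | 1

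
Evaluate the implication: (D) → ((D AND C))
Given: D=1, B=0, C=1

Antecedent (D) = 1; consequent ((D AND C)) = 1.
1 → 1 = 1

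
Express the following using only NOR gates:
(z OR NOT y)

((z NOR (y NOR y)) NOR (z NOR (y NOR y)))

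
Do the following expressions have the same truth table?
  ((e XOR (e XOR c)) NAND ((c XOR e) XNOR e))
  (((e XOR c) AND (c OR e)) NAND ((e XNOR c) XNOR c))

No. Counterexample: with e=1, c=0, Expression 1 = 1 but Expression 2 = 0.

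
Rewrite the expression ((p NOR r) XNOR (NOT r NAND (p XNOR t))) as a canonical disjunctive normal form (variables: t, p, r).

(t AND NOT p AND NOT r) OR (t AND p AND NOT r)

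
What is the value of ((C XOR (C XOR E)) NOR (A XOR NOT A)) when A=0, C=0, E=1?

Substituting: ((0 XOR (0 XOR 1)) NOR (0 XOR NOT 0))
= 0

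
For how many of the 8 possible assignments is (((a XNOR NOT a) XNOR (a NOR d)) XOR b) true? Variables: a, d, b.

Satisfying assignments: (0,0,1), (0,1,0), (1,0,0), (1,1,0)
Count: 4 out of 8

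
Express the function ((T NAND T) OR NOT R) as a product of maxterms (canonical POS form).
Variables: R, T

ΠM(3) = (NOT R OR NOT T)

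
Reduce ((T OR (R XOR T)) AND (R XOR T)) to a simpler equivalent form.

By absorption (E AND (E OR v) = E):
= (R XOR T)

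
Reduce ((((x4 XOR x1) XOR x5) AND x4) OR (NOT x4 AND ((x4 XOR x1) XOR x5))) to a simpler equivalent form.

By distribution ((E AND v) OR (E AND NOT v) = E):
= ((x4 XOR x1) XOR x5)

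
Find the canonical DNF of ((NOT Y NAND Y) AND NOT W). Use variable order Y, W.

(NOT Y AND NOT W) OR (Y AND NOT W)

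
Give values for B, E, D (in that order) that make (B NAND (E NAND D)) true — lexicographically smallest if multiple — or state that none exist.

B=0, E=0, D=0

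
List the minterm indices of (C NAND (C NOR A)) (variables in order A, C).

Σm(0, 1, 2, 3) = (NOT A AND NOT C) OR (NOT A AND C) OR (A AND NOT C) OR (A AND C)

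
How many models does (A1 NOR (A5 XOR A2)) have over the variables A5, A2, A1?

Satisfying assignments: (0,0,0), (1,1,0)
Count: 2 out of 8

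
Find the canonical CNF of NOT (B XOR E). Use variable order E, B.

(E OR NOT B) AND (NOT E OR B)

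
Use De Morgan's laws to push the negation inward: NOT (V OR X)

NOT V AND NOT X
De Morgan's: NOT(OR of terms) = AND of negations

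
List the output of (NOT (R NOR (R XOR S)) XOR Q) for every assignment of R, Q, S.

R | Q | S | Output
------------------
0 | 0 | 0 | 0
0 | 0 | 1 | 1
0 | 1 | 0 | 1
0 | 1 | 1 | 0
1 | 0 | 0 | 1
1 | 0 | 1 | 1
1 | 1 | 0 | 0
1 | 1 | 1 | 0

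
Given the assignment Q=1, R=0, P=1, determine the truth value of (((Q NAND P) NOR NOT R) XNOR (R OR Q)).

Substituting: (((1 NAND 1) NOR NOT 0) XNOR (0 OR 1))
= 0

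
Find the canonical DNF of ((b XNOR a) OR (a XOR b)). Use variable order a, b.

(NOT a AND NOT b) OR (NOT a AND b) OR (a AND NOT b) OR (a AND b)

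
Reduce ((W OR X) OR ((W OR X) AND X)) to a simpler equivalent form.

By absorption (E OR (E AND v) = E):
= (W OR X)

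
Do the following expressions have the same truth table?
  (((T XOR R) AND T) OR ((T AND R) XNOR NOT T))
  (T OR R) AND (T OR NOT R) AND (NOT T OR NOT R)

Yes, they are equivalent — the two output columns agree on all 4 assignments:
T | R | Expression 1 | Expression 2
-----------------------------------
0 | 0 | 0 | 0
0 | 1 | 0 | 0
1 | 0 | 1 | 1
1 | 1 | 0 | 0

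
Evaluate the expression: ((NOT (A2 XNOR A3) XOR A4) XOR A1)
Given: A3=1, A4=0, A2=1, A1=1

Substituting: ((NOT (1 XNOR 1) XOR 0) XOR 1)
= 1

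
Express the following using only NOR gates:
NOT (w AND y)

(((w NOR w) NOR (y NOR y)) NOR ((w NOR w) NOR (y NOR y)))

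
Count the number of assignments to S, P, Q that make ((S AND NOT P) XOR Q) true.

Satisfying assignments: (0,0,1), (0,1,1), (1,0,0), (1,1,1)
Count: 4 out of 8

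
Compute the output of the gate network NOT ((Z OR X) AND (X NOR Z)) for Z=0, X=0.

Substituting: NOT ((0 OR 0) AND (0 NOR 0))
= 1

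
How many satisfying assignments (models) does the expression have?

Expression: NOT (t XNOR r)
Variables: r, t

Satisfying assignments: (0,1), (1,0)
Count: 2 out of 4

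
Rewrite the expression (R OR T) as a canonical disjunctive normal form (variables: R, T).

(NOT R AND T) OR (R AND NOT T) OR (R AND T)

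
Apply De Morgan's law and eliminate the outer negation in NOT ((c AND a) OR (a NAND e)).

NOT (c AND a) AND NOT (a NAND e)
De Morgan's: NOT(OR of terms) = AND of negations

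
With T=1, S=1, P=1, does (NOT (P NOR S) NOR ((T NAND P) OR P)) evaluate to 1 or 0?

Substituting: (NOT (1 NOR 1) NOR ((1 NAND 1) OR 1))
= 0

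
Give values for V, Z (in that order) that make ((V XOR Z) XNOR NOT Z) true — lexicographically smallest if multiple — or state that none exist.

V=1, Z=0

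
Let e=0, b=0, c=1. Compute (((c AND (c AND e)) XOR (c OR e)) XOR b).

Substituting: (((1 AND (1 AND 0)) XOR (1 OR 0)) XOR 0)
= 1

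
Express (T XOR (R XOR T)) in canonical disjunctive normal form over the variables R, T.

(R AND NOT T) OR (R AND T)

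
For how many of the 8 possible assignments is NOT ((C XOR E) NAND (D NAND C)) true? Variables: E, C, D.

Satisfying assignments: (0,1,0), (1,0,0), (1,0,1)
Count: 3 out of 8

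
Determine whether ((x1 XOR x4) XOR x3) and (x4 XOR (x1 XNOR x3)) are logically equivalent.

No. Counterexample: with x4=0, x3=0, x1=0, Expression 1 = 0 but Expression 2 = 1.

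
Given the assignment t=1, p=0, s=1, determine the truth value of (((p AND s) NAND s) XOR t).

Substituting: (((0 AND 1) NAND 1) XOR 1)
= 0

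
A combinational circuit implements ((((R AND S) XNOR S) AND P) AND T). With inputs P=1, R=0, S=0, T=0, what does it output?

Substituting: ((((0 AND 0) XNOR 0) AND 1) AND 0)
= 0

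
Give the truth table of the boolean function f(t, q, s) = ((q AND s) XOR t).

t | q | s | Output
------------------
0 | 0 | 0 | 0
0 | 0 | 1 | 0
0 | 1 | 0 | 0
0 | 1 | 1 | 1
1 | 0 | 0 | 1
1 | 0 | 1 | 1
1 | 1 | 0 | 1
1 | 1 | 1 | 0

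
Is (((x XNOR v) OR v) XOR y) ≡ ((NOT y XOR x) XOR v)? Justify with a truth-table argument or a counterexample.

No. Counterexample: with x=0, v=1, y=0, Expression 1 = 1 but Expression 2 = 0.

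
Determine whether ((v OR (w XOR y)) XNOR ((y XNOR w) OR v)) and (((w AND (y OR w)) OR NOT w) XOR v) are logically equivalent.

No. Counterexample: with y=0, v=0, w=0, Expression 1 = 0 but Expression 2 = 1.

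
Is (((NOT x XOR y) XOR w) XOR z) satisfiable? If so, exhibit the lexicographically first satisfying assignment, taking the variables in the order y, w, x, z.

y=0, w=0, x=0, z=0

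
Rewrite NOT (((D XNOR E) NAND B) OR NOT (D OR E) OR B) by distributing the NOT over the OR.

NOT ((D XNOR E) NAND B) AND (D OR E) AND NOT B
De Morgan's: NOT(OR of terms) = AND of negations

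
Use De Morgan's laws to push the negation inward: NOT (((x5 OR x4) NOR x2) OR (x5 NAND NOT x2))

NOT ((x5 OR x4) NOR x2) AND NOT (x5 NAND NOT x2)
De Morgan's: NOT(OR of terms) = AND of negations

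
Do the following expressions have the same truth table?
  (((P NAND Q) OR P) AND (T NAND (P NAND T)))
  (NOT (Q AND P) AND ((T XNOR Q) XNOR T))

No. Counterexample: with P=0, T=0, Q=0, Expression 1 = 1 but Expression 2 = 0.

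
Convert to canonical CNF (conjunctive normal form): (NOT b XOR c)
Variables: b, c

(b OR NOT c) AND (NOT b OR c)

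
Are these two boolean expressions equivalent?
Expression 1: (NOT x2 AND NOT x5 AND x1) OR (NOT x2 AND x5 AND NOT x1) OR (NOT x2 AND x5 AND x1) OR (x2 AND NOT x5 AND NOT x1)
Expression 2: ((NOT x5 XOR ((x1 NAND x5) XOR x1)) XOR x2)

Yes, they are equivalent — the two output columns agree on all 8 assignments:
x2 | x5 | x1 | Expression 1 | Expression 2
------------------------------------------
0 | 0 | 0 | 0 | 0
0 | 0 | 1 | 1 | 1
0 | 1 | 0 | 1 | 1
0 | 1 | 1 | 1 | 1
1 | 0 | 0 | 1 | 1
1 | 0 | 1 | 0 | 0
1 | 1 | 0 | 0 | 0
1 | 1 | 1 | 0 | 0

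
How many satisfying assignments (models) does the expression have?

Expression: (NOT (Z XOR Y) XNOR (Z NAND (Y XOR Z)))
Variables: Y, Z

Satisfying assignments: (0,0), (0,1), (1,1)
Count: 3 out of 4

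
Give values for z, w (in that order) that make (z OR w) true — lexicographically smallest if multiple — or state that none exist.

z=0, w=1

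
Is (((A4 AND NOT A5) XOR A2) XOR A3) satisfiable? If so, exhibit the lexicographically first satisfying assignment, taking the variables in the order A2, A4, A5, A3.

A2=0, A4=0, A5=0, A3=1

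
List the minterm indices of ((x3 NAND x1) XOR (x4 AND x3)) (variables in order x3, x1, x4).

Σm(0, 1, 2, 3, 4, 7) = (NOT x3 AND NOT x1 AND NOT x4) OR (NOT x3 AND NOT x1 AND x4) OR (NOT x3 AND x1 AND NOT x4) OR (NOT x3 AND x1 AND x4) OR (x3 AND NOT x1 AND NOT x4) OR (x3 AND x1 AND x4)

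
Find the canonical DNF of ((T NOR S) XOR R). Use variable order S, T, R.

(NOT S AND NOT T AND NOT R) OR (NOT S AND T AND R) OR (S AND NOT T AND R) OR (S AND T AND R)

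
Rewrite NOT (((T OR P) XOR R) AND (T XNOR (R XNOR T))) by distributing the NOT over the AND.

NOT ((T OR P) XOR R) OR NOT (T XNOR (R XNOR T))
De Morgan's: NOT(AND of terms) = OR of negations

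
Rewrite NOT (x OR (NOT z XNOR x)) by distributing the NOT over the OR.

NOT x AND NOT (NOT z XNOR x)
De Morgan's: NOT(OR of terms) = AND of negations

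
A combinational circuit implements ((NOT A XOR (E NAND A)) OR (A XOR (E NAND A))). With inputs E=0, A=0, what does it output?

Substituting: ((NOT 0 XOR (0 NAND 0)) OR (0 XOR (0 NAND 0)))
= 1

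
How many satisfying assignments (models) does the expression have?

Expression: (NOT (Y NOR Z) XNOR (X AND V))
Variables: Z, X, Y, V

Satisfying assignments: (0,0,0,0), (0,0,0,1), (0,1,0,0), (0,1,1,1), (1,1,0,1), (1,1,1,1)
Count: 6 out of 16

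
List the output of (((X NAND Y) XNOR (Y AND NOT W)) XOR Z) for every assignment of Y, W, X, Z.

Y | W | X | Z | Output
----------------------
0 | 0 | 0 | 0 | 0
0 | 0 | 0 | 1 | 1
0 | 0 | 1 | 0 | 0
0 | 0 | 1 | 1 | 1
0 | 1 | 0 | 0 | 0
0 | 1 | 0 | 1 | 1
0 | 1 | 1 | 0 | 0
0 | 1 | 1 | 1 | 1
1 | 0 | 0 | 0 | 1
1 | 0 | 0 | 1 | 0
1 | 0 | 1 | 0 | 0
1 | 0 | 1 | 1 | 1
1 | 1 | 0 | 0 | 0
1 | 1 | 0 | 1 | 1
1 | 1 | 1 | 0 | 1
1 | 1 | 1 | 1 | 0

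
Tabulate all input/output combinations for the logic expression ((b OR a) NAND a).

b | a | Output
--------------
0 | 0 | 1
0 | 1 | 0
1 | 0 | 1
1 | 1 | 0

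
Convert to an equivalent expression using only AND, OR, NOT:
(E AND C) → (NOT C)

NOT (E AND C) OR (NOT C)
(Implication elimination: A → B = NOT A OR B)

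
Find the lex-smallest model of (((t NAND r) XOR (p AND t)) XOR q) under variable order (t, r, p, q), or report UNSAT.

t=0, r=0, p=0, q=0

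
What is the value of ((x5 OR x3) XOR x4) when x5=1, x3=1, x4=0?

Substituting: ((1 OR 1) XOR 0)
= 1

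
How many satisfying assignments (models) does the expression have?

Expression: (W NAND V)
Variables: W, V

Satisfying assignments: (0,0), (0,1), (1,0)
Count: 3 out of 4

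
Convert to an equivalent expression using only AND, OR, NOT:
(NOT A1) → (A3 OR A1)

A1 OR (A3 OR A1)
(Implication elimination: A → B = NOT A OR B)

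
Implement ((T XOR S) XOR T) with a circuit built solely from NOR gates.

((((((((T NOR S) NOR (T NOR S)) NOR ((T NOR S) NOR (T NOR S))) NOR ((((T NOR T) NOR (S NOR S)) NOR ((T NOR T) NOR (S NOR S))) NOR (((T NOR T) NOR (S NOR S)) NOR ((T NOR T) NOR (S NOR S))))) NOR T) NOR (((((T NOR S) NOR (T NOR S)) NOR ((T NOR S) NOR (T NOR S))) NOR ((((T NOR T) NOR (S NOR S)) NOR ((T NOR T) NOR (S NOR S))) NOR (((T NOR T) NOR (S NOR S)) NOR ((T NOR T) NOR (S NOR S))))) NOR T)) NOR ((((((T NOR S) NOR (T NOR S)) NOR ((T NOR S) NOR (T NOR S))) NOR ((((T NOR T) NOR (S NOR S)) NOR ((T NOR T) NOR (S NOR S))) NOR (((T NOR T) NOR (S NOR S)) NOR ((T NOR T) NOR (S NOR S))))) NOR T) NOR (((((T NOR S) NOR (T NOR S)) NOR ((T NOR S) NOR (T NOR S))) NOR ((((T NOR T) NOR (S NOR S)) NOR ((T NOR T) NOR (S NOR S))) NOR (((T NOR T) NOR (S NOR S)) NOR ((T NOR T) NOR (S NOR S))))) NOR T))) NOR ((((((((T NOR S) NOR (T NOR S)) NOR ((T NOR S) NOR (T NOR S))) NOR ((((T NOR T) NOR (S NOR S)) NOR ((T NOR T) NOR (S NOR S))) NOR (((T NOR T) NOR (S NOR S)) NOR ((T NOR T) NOR (S NOR S))))) NOR ((((T NOR S) NOR (T NOR S)) NOR ((T NOR S) NOR (T NOR S))) NOR ((((T NOR T) NOR (S NOR S)) NOR ((T NOR T) NOR (S NOR S))) NOR (((T NOR T) NOR (S NOR S)) NOR ((T NOR T) NOR (S NOR S)))))) NOR (T NOR T)) NOR ((((((T NOR S) NOR (T NOR S)) NOR ((T NOR S) NOR (T NOR S))) NOR ((((T NOR T) NOR (S NOR S)) NOR ((T NOR T) NOR (S NOR S))) NOR (((T NOR T) NOR (S NOR S)) NOR ((T NOR T) NOR (S NOR S))))) NOR ((((T NOR S) NOR (T NOR S)) NOR ((T NOR S) NOR (T NOR S))) NOR ((((T NOR T) NOR (S NOR S)) NOR ((T NOR T) NOR (S NOR S))) NOR (((T NOR T) NOR (S NOR S)) NOR ((T NOR T) NOR (S NOR S)))))) NOR (T NOR T))) NOR (((((((T NOR S) NOR (T NOR S)) NOR ((T NOR S) NOR (T NOR S))) NOR ((((T NOR T) NOR (S NOR S)) NOR ((T NOR T) NOR (S NOR S))) NOR (((T NOR T) NOR (S NOR S)) NOR ((T NOR T) NOR (S NOR S))))) NOR ((((T NOR S) NOR (T NOR S)) NOR ((T NOR S) NOR (T NOR S))) NOR ((((T NOR T) NOR (S NOR S)) NOR ((T NOR T) NOR (S NOR S))) NOR (((T NOR T) NOR (S NOR S)) NOR ((T NOR T) NOR (S NOR S)))))) NOR (T NOR T)) NOR ((((((T NOR S) NOR (T NOR S)) NOR ((T NOR S) NOR (T NOR S))) NOR ((((T NOR T) NOR (S NOR S)) NOR ((T NOR T) NOR (S NOR S))) NOR (((T NOR T) NOR (S NOR S)) NOR ((T NOR T) NOR (S NOR S))))) NOR ((((T NOR S) NOR (T NOR S)) NOR ((T NOR S) NOR (T NOR S))) NOR ((((T NOR T) NOR (S NOR S)) NOR ((T NOR T) NOR (S NOR S))) NOR (((T NOR T) NOR (S NOR S)) NOR ((T NOR T) NOR (S NOR S)))))) NOR (T NOR T)))))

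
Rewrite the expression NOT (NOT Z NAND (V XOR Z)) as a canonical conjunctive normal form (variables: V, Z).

(V OR Z) AND (V OR NOT Z) AND (NOT V OR NOT Z)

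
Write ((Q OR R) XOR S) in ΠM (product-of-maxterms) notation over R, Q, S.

ΠM(0, 3, 5, 7) = (R OR Q OR S) AND (R OR NOT Q OR NOT S) AND (NOT R OR Q OR NOT S) AND (NOT R OR NOT Q OR NOT S)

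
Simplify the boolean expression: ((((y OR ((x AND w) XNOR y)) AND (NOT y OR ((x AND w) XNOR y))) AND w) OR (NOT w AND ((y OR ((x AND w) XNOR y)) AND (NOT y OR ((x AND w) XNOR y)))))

By distribution ((E AND v) OR (E AND NOT v) = E) then distribution ((E OR v) AND (E OR NOT v) = E):
= ((x AND w) XNOR y)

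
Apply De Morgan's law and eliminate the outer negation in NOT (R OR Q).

NOT R AND NOT Q
De Morgan's: NOT(OR of terms) = AND of negations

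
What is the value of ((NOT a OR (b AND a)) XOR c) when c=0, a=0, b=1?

Substituting: ((NOT 0 OR (1 AND 0)) XOR 0)
= 1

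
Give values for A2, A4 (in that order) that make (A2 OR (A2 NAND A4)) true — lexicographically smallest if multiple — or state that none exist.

A2=0, A4=0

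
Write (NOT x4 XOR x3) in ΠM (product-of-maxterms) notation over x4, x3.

ΠM(1, 2) = (x4 OR NOT x3) AND (NOT x4 OR x3)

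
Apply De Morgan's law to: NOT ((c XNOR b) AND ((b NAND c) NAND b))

NOT (c XNOR b) OR NOT ((b NAND c) NAND b)
De Morgan's: NOT(AND of terms) = OR of negations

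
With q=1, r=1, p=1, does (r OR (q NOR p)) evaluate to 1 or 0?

Substituting: (1 OR (1 NOR 1))
= 1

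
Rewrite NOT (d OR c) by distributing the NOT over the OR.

NOT d AND NOT c
De Morgan's: NOT(OR of terms) = AND of negations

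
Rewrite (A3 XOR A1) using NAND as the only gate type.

((A3 NAND (A3 NAND A1)) NAND (A1 NAND (A3 NAND A1)))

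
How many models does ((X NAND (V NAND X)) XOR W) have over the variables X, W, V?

Satisfying assignments: (0,0,0), (0,0,1), (1,0,1), (1,1,0)
Count: 4 out of 8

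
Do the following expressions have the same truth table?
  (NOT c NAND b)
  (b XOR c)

No. Counterexample: with b=0, c=0, Expression 1 = 1 but Expression 2 = 0.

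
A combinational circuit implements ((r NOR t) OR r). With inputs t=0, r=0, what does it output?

Substituting: ((0 NOR 0) OR 0)
= 1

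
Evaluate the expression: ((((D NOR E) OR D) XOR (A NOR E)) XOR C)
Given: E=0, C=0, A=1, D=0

Substituting: ((((0 NOR 0) OR 0) XOR (1 NOR 0)) XOR 0)
= 1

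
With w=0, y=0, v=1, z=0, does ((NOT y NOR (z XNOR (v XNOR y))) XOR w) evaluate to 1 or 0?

Substituting: ((NOT 0 NOR (0 XNOR (1 XNOR 0))) XOR 0)
= 0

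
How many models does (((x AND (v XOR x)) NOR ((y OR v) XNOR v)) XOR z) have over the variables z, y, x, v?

Satisfying assignments: (0,1,0,0), (1,0,0,0), (1,0,0,1), (1,0,1,0), (1,0,1,1), (1,1,0,1), (1,1,1,0), (1,1,1,1)
Count: 8 out of 16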